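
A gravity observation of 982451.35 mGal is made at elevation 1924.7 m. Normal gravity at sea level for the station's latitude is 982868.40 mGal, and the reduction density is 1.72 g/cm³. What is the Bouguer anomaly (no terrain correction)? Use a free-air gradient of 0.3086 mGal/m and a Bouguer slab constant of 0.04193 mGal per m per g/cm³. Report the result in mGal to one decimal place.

38.1

Free-air correction = 0.3086 × 1924.7 = 593.96 mGal
Free-air anomaly = 982451.35 − 982868.40 + (593.96) = 176.91 mGal
Bouguer slab correction = 0.04193 × 1.72 × 1924.7 = 138.81 mGal
Simple Bouguer anomaly = 176.91 − (138.81) = 38.10 mGal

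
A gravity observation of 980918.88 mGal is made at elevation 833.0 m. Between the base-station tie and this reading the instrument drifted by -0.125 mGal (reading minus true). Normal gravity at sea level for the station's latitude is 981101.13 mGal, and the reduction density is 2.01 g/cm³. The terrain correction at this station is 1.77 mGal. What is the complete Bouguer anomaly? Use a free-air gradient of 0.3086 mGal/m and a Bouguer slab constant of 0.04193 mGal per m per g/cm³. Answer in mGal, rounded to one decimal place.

6.5

Drift-corrected reading = 980918.88 − (-0.125) = 980919.005 mGal
Free-air correction = 0.3086 × 833.0 = 257.06 mGal
Free-air anomaly = 980919.005 − 981101.13 + (257.06) = 74.935 mGal
Bouguer slab correction = 0.04193 × 2.01 × 833.0 = 70.20 mGal
Simple Bouguer anomaly = 74.935 − (70.20) = 4.735 mGal
Complete Bouguer anomaly = 4.735 + 1.77 = 6.505 mGal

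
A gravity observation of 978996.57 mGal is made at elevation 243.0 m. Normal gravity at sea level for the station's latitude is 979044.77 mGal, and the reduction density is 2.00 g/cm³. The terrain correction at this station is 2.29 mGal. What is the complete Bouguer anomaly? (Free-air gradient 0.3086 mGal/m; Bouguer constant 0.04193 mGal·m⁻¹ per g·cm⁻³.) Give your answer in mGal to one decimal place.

Free-air correction = 0.3086 × 243.0 = 74.99 mGal
Free-air anomaly = 978996.57 − 979044.77 + (74.99) = 26.79 mGal
Bouguer slab correction = 0.04193 × 2.00 × 243.0 = 20.38 mGal
Simple Bouguer anomaly = 26.79 − (20.38) = 6.41 mGal
Complete Bouguer anomaly = 6.41 + 2.29 = 8.70 mGal

8.7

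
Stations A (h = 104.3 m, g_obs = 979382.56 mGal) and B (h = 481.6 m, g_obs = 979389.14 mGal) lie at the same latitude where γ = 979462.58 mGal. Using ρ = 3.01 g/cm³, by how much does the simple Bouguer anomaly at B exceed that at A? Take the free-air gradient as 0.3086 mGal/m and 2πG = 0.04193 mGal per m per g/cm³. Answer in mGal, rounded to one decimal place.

Δg_SB(A) = 979382.56 − 979462.58 + 0.3086×104.3 − 0.04193×3.01×104.3 = -61.00 mGal
Δg_SB(B) = 979389.14 − 979462.58 + 0.3086×481.6 − 0.04193×3.01×481.6 = 14.40 mGal
Difference = 14.40 − (-61.00) = 75.40 mGal

75.4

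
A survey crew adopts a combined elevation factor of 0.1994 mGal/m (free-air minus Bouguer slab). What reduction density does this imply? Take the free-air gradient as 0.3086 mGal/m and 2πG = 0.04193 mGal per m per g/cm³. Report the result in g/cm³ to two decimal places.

0.1994 = 0.3086 − 0.04193 × ρ
ρ = (0.3086 − 0.1994) / 0.04193 = 2.60 g/cm³

2.60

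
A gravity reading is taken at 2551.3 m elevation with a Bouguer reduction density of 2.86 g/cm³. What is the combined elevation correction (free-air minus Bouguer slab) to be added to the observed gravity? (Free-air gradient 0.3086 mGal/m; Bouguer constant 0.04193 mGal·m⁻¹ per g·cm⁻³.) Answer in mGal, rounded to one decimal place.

481.4

Combined gradient = 0.3086 − 0.04193 × 2.86 = 0.1886802 mGal/m
Combined elevation correction = 0.1886802 × 2551.3 = 481.4 mGal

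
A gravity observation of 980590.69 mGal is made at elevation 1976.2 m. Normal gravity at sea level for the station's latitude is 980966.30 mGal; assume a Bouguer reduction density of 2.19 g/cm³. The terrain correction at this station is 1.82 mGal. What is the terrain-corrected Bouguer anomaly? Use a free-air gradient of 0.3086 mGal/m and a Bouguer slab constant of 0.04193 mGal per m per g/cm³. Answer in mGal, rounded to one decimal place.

Free-air correction = 0.3086 × 1976.2 = 609.86 mGal
Free-air anomaly = 980590.69 − 980966.30 + (609.86) = 234.25 mGal
Bouguer slab correction = 0.04193 × 2.19 × 1976.2 = 181.47 mGal
Simple Bouguer anomaly = 234.25 − (181.47) = 52.78 mGal
Complete Bouguer anomaly = 52.78 + 1.82 = 54.60 mGal

54.6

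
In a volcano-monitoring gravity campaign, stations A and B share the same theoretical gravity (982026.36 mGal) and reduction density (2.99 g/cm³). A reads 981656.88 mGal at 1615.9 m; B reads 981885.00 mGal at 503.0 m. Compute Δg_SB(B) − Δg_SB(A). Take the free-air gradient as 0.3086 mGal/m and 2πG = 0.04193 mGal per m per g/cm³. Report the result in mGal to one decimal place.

24.2

Δg_SB(A) = 981656.88 − 982026.36 + 0.3086×1615.9 − 0.04193×2.99×1615.9 = -73.40 mGal
Δg_SB(B) = 981885.00 − 982026.36 + 0.3086×503.0 − 0.04193×2.99×503.0 = -49.20 mGal
Difference = -49.20 − (-73.40) = 24.20 mGal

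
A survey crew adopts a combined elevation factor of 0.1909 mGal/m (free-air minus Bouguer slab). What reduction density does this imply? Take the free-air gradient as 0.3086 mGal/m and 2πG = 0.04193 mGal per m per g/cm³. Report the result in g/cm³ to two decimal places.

2.81

0.1909 = 0.3086 − 0.04193 × ρ
ρ = (0.3086 − 0.1909) / 0.04193 = 2.81 g/cm³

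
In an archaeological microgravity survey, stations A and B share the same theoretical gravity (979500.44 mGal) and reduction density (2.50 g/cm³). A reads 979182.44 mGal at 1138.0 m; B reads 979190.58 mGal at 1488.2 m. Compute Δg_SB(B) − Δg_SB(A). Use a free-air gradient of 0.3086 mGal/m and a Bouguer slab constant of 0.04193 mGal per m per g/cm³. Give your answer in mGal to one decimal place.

Δg_SB(A) = 979182.44 − 979500.44 + 0.3086×1138.0 − 0.04193×2.50×1138.0 = -86.10 mGal
Δg_SB(B) = 979190.58 − 979500.44 + 0.3086×1488.2 − 0.04193×2.50×1488.2 = -6.60 mGal
Difference = -6.60 − (-86.10) = 79.50 mGal

79.5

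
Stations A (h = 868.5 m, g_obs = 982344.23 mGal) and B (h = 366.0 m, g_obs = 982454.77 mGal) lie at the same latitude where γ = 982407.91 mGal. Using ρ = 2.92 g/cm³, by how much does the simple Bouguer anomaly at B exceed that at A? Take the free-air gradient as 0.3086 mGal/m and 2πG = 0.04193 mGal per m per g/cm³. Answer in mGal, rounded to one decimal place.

17.0

Δg_SB(A) = 982344.23 − 982407.91 + 0.3086×868.5 − 0.04193×2.92×868.5 = 98.00 mGal
Δg_SB(B) = 982454.77 − 982407.91 + 0.3086×366.0 − 0.04193×2.92×366.0 = 115.00 mGal
Difference = 115.00 − (98.00) = 17.00 mGal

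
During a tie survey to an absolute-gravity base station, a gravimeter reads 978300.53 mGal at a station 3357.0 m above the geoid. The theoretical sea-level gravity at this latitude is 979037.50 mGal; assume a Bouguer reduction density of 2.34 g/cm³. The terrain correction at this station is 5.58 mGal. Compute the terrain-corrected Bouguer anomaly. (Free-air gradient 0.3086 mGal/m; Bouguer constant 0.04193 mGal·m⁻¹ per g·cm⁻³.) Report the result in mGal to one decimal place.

-24.8

Free-air correction = 0.3086 × 3357.0 = 1035.97 mGal
Free-air anomaly = 978300.53 − 979037.50 + (1035.97) = 299.00 mGal
Bouguer slab correction = 0.04193 × 2.34 × 3357.0 = 329.38 mGal
Simple Bouguer anomaly = 299.00 − (329.38) = -30.38 mGal
Complete Bouguer anomaly = -30.38 + 5.58 = -24.80 mGal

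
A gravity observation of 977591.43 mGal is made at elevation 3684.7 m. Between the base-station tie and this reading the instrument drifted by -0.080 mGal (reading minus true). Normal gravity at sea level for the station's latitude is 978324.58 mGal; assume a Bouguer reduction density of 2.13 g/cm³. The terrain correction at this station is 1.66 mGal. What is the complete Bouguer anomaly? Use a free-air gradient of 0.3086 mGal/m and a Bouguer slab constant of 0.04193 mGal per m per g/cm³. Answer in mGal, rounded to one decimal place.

Drift-corrected reading = 977591.43 − (-0.080) = 977591.510 mGal
Free-air correction = 0.3086 × 3684.7 = 1137.10 mGal
Free-air anomaly = 977591.510 − 978324.58 + (1137.10) = 404.030 mGal
Bouguer slab correction = 0.04193 × 2.13 × 3684.7 = 329.08 mGal
Simple Bouguer anomaly = 404.030 − (329.08) = 74.950 mGal
Complete Bouguer anomaly = 74.950 + 1.66 = 76.610 mGal

76.6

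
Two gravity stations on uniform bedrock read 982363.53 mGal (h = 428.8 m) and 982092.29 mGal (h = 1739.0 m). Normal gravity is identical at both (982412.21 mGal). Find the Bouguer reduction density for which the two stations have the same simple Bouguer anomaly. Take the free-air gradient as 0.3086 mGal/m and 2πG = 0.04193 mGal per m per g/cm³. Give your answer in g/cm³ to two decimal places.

2.42

Δg_obs = 982092.29 − 982363.53 = -271.24 mGal over Δh = 1739.0 − 428.8 = 1310.2 m
Equal Bouguer anomalies ⇒ Δg_obs + (0.3086 − 0.04193ρ)·Δh = 0
0.3086 − 0.04193ρ = −Δg_obs/Δh = 0.20702
ρ = (0.3086 − 0.20702) / 0.04193 = 2.42 g/cm³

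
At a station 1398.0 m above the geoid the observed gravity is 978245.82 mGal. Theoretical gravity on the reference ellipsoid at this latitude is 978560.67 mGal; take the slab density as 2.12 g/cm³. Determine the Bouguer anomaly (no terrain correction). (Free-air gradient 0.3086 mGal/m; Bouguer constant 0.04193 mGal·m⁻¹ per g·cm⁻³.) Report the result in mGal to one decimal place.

Free-air correction = 0.3086 × 1398.0 = 431.42 mGal
Free-air anomaly = 978245.82 − 978560.67 + (431.42) = 116.57 mGal
Bouguer slab correction = 0.04193 × 2.12 × 1398.0 = 124.27 mGal
Simple Bouguer anomaly = 116.57 − (124.27) = -7.70 mGal

-7.7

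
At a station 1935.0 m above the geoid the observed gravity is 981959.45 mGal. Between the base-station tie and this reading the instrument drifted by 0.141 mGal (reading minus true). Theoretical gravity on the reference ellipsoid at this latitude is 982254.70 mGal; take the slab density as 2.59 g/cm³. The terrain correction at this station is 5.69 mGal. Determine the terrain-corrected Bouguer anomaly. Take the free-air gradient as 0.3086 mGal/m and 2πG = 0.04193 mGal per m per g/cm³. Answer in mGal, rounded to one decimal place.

97.3

Drift-corrected reading = 981959.45 − (0.141) = 981959.309 mGal
Free-air correction = 0.3086 × 1935.0 = 597.14 mGal
Free-air anomaly = 981959.309 − 982254.70 + (597.14) = 301.749 mGal
Bouguer slab correction = 0.04193 × 2.59 × 1935.0 = 210.14 mGal
Simple Bouguer anomaly = 301.749 − (210.14) = 91.609 mGal
Complete Bouguer anomaly = 91.609 + 5.69 = 97.299 mGal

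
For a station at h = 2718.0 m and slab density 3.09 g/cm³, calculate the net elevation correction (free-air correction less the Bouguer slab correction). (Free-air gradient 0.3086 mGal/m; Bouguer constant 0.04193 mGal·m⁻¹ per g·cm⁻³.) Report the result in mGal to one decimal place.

Combined gradient = 0.3086 − 0.04193 × 3.09 = 0.1790363 mGal/m
Combined elevation correction = 0.1790363 × 2718.0 = 486.6 mGal

486.6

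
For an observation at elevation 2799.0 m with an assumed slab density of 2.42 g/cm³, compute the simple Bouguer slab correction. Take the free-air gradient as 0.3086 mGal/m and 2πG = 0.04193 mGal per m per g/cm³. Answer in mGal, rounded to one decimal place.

Bouguer slab correction = 0.04193 × 2.42 × 2799.0 = 284.0 mGal

284.0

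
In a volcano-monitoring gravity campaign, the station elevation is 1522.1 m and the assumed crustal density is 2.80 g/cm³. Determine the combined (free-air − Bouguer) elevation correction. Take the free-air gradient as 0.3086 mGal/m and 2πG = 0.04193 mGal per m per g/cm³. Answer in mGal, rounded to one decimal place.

Combined gradient = 0.3086 − 0.04193 × 2.80 = 0.1911960 mGal/m
Combined elevation correction = 0.1911960 × 1522.1 = 291.0 mGal

291.0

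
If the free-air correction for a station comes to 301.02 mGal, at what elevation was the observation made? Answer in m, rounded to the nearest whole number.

h = 301.02 / 0.3086 = 975.44 m

975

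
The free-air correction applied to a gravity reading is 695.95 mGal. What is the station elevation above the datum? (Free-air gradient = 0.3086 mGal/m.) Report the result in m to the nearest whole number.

2255

h = 695.95 / 0.3086 = 2255.18 m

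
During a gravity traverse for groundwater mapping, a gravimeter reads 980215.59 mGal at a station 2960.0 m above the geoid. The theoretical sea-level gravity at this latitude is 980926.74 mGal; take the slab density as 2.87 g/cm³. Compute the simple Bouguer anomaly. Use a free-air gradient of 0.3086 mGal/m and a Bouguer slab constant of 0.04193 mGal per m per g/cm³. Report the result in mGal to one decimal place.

Free-air correction = 0.3086 × 2960.0 = 913.46 mGal
Free-air anomaly = 980215.59 − 980926.74 + (913.46) = 202.31 mGal
Bouguer slab correction = 0.04193 × 2.87 × 2960.0 = 356.20 mGal
Simple Bouguer anomaly = 202.31 − (356.20) = -153.89 mGal

-153.9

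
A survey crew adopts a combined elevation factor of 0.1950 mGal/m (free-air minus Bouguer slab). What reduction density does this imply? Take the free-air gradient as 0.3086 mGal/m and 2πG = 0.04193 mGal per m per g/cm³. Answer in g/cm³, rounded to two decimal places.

2.71

0.1950 = 0.3086 − 0.04193 × ρ
ρ = (0.3086 − 0.1950) / 0.04193 = 2.71 g/cm³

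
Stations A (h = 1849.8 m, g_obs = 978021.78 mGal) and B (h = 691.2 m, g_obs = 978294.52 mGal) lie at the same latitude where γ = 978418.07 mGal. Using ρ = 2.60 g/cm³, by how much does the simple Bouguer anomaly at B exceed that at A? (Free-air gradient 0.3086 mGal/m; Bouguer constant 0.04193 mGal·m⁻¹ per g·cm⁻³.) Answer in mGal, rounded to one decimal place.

Δg_SB(A) = 978021.78 − 978418.07 + 0.3086×1849.8 − 0.04193×2.60×1849.8 = -27.10 mGal
Δg_SB(B) = 978294.52 − 978418.07 + 0.3086×691.2 − 0.04193×2.60×691.2 = 14.40 mGal
Difference = 14.40 − (-27.10) = 41.50 mGal

41.5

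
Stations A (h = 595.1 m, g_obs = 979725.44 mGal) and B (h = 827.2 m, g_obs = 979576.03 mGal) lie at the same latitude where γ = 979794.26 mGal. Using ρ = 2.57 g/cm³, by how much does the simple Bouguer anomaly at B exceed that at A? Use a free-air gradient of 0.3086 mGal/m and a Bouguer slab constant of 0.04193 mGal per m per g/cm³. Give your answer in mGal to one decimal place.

-102.8

Δg_SB(A) = 979725.44 − 979794.26 + 0.3086×595.1 − 0.04193×2.57×595.1 = 50.70 mGal
Δg_SB(B) = 979576.03 − 979794.26 + 0.3086×827.2 − 0.04193×2.57×827.2 = -52.10 mGal
Difference = -52.10 − (50.70) = -102.80 mGal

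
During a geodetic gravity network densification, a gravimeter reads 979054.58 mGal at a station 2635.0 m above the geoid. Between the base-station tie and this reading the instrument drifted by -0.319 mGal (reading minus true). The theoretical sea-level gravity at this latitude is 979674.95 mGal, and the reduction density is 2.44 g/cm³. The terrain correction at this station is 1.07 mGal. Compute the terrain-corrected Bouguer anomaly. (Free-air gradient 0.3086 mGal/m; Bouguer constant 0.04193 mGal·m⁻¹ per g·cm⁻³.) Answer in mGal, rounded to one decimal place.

Drift-corrected reading = 979054.58 − (-0.319) = 979054.899 mGal
Free-air correction = 0.3086 × 2635.0 = 813.16 mGal
Free-air anomaly = 979054.899 − 979674.95 + (813.16) = 193.109 mGal
Bouguer slab correction = 0.04193 × 2.44 × 2635.0 = 269.58 mGal
Simple Bouguer anomaly = 193.109 − (269.58) = -76.471 mGal
Complete Bouguer anomaly = -76.471 + 1.07 = -75.401 mGal

-75.4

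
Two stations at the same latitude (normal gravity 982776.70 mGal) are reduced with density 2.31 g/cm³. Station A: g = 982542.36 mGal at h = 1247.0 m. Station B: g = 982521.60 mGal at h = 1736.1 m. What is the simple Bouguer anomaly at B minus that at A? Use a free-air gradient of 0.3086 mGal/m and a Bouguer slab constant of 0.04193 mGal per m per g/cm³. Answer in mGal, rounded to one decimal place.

Δg_SB(A) = 982542.36 − 982776.70 + 0.3086×1247.0 − 0.04193×2.31×1247.0 = 29.70 mGal
Δg_SB(B) = 982521.60 − 982776.70 + 0.3086×1736.1 − 0.04193×2.31×1736.1 = 112.50 mGal
Difference = 112.50 − (29.70) = 82.80 mGal

82.8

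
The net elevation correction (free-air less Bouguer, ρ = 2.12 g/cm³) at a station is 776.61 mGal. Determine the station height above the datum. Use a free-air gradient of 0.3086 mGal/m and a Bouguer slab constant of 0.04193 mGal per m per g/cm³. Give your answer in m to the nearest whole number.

3535

Combined gradient = 0.3086 − 0.04193 × 2.12 = 0.2197084 mGal/m
h = 776.61 / 0.2197084 = 3534.73 m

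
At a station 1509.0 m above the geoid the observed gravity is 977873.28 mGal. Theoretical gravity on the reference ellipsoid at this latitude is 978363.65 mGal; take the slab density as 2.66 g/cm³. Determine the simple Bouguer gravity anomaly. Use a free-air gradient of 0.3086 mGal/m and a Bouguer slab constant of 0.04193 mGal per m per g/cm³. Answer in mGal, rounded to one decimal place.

-193.0

Free-air correction = 0.3086 × 1509.0 = 465.68 mGal
Free-air anomaly = 977873.28 − 978363.65 + (465.68) = -24.69 mGal
Bouguer slab correction = 0.04193 × 2.66 × 1509.0 = 168.30 mGal
Simple Bouguer anomaly = -24.69 − (168.30) = -192.99 mGal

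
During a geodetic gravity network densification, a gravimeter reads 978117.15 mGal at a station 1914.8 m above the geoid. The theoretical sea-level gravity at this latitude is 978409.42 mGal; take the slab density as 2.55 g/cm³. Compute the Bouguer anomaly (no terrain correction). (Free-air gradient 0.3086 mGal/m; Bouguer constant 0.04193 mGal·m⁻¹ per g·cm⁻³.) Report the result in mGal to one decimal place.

93.9

Free-air correction = 0.3086 × 1914.8 = 590.91 mGal
Free-air anomaly = 978117.15 − 978409.42 + (590.91) = 298.64 mGal
Bouguer slab correction = 0.04193 × 2.55 × 1914.8 = 204.73 mGal
Simple Bouguer anomaly = 298.64 − (204.73) = 93.91 mGal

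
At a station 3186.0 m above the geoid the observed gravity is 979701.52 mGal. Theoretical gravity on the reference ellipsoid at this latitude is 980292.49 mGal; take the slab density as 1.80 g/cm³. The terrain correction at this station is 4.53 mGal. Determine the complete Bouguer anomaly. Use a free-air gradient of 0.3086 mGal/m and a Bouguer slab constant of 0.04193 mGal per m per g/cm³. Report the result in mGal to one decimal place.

156.3

Free-air correction = 0.3086 × 3186.0 = 983.20 mGal
Free-air anomaly = 979701.52 − 980292.49 + (983.20) = 392.23 mGal
Bouguer slab correction = 0.04193 × 1.80 × 3186.0 = 240.46 mGal
Simple Bouguer anomaly = 392.23 − (240.46) = 151.77 mGal
Complete Bouguer anomaly = 151.77 + 4.53 = 156.30 mGal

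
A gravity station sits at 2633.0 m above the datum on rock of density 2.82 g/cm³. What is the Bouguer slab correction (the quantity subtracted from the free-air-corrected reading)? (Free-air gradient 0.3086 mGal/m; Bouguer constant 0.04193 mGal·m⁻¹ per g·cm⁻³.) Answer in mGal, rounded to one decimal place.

311.3

Bouguer slab correction = 0.04193 × 2.82 × 2633.0 = 311.3 mGal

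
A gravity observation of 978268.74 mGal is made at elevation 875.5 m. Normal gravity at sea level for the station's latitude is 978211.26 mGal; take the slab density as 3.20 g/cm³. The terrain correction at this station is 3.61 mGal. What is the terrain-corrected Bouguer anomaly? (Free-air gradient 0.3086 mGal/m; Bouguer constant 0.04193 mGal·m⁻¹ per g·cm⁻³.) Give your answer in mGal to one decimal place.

213.8

Free-air correction = 0.3086 × 875.5 = 270.18 mGal
Free-air anomaly = 978268.74 − 978211.26 + (270.18) = 327.66 mGal
Bouguer slab correction = 0.04193 × 3.20 × 875.5 = 117.47 mGal
Simple Bouguer anomaly = 327.66 − (117.47) = 210.19 mGal
Complete Bouguer anomaly = 210.19 + 3.61 = 213.80 mGal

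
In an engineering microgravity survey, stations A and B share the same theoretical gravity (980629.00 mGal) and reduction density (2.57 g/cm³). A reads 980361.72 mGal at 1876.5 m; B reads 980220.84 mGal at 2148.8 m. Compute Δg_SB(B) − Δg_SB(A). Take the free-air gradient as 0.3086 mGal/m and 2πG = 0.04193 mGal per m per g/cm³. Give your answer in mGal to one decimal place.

Δg_SB(A) = 980361.72 − 980629.00 + 0.3086×1876.5 − 0.04193×2.57×1876.5 = 109.60 mGal
Δg_SB(B) = 980220.84 − 980629.00 + 0.3086×2148.8 − 0.04193×2.57×2148.8 = 23.40 mGal
Difference = 23.40 − (109.60) = -86.20 mGal

-86.2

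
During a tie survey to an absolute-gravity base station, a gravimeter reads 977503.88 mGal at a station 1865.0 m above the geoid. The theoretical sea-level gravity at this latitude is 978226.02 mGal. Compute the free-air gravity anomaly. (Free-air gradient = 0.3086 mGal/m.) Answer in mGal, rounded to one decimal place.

-146.6

Free-air correction = 0.3086 × 1865.0 = 575.54 mGal
Free-air anomaly = 977503.88 − 978226.02 + (575.54) = -146.60 mGal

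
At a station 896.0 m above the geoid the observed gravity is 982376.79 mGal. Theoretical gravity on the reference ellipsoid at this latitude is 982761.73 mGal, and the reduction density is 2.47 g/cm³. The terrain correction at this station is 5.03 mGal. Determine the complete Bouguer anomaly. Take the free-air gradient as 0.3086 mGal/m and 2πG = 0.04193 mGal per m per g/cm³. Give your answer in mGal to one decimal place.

Free-air correction = 0.3086 × 896.0 = 276.51 mGal
Free-air anomaly = 982376.79 − 982761.73 + (276.51) = -108.43 mGal
Bouguer slab correction = 0.04193 × 2.47 × 896.0 = 92.80 mGal
Simple Bouguer anomaly = -108.43 − (92.80) = -201.23 mGal
Complete Bouguer anomaly = -201.23 + 5.03 = -196.20 mGal

-196.2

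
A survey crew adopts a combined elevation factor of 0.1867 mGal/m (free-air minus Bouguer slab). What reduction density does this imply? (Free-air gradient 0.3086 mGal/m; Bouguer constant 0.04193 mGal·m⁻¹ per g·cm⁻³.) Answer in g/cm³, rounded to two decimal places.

2.91

0.1867 = 0.3086 − 0.04193 × ρ
ρ = (0.3086 − 0.1867) / 0.04193 = 2.91 g/cm³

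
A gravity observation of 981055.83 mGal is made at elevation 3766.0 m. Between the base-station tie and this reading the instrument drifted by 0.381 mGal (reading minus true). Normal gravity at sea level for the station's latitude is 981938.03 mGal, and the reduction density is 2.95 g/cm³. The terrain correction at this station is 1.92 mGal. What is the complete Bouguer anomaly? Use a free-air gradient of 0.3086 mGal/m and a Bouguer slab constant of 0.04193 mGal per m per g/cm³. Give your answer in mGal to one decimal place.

Drift-corrected reading = 981055.83 − (0.381) = 981055.449 mGal
Free-air correction = 0.3086 × 3766.0 = 1162.19 mGal
Free-air anomaly = 981055.449 − 981938.03 + (1162.19) = 279.609 mGal
Bouguer slab correction = 0.04193 × 2.95 × 3766.0 = 465.83 mGal
Simple Bouguer anomaly = 279.609 − (465.83) = -186.221 mGal
Complete Bouguer anomaly = -186.221 + 1.92 = -184.301 mGal

-184.3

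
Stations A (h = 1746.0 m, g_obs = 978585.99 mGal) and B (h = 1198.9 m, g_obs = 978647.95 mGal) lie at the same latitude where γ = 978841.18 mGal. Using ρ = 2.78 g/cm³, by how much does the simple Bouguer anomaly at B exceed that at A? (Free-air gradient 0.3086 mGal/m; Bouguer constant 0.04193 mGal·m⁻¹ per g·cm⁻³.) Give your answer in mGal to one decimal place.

-43.1

Δg_SB(A) = 978585.99 − 978841.18 + 0.3086×1746.0 − 0.04193×2.78×1746.0 = 80.10 mGal
Δg_SB(B) = 978647.95 − 978841.18 + 0.3086×1198.9 − 0.04193×2.78×1198.9 = 37.00 mGal
Difference = 37.00 − (80.10) = -43.10 mGal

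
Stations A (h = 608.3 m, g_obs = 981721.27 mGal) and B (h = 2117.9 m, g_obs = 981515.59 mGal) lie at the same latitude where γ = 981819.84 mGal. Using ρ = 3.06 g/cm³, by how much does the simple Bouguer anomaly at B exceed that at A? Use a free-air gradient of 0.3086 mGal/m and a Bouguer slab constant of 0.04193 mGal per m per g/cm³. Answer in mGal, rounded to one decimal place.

Δg_SB(A) = 981721.27 − 981819.84 + 0.3086×608.3 − 0.04193×3.06×608.3 = 11.10 mGal
Δg_SB(B) = 981515.59 − 981819.84 + 0.3086×2117.9 − 0.04193×3.06×2117.9 = 77.60 mGal
Difference = 77.60 − (11.10) = 66.50 mGal

66.5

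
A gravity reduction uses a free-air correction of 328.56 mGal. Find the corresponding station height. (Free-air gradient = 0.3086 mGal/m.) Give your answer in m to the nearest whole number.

h = 328.56 / 0.3086 = 1064.68 m

1065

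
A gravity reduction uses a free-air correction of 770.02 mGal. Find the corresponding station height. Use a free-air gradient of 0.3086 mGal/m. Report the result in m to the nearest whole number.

h = 770.02 / 0.3086 = 2495.20 m

2495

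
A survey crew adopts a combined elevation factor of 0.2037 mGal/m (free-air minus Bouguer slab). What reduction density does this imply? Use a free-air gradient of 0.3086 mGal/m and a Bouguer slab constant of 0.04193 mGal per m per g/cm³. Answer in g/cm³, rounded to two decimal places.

0.2037 = 0.3086 − 0.04193 × ρ
ρ = (0.3086 − 0.2037) / 0.04193 = 2.50 g/cm³

2.50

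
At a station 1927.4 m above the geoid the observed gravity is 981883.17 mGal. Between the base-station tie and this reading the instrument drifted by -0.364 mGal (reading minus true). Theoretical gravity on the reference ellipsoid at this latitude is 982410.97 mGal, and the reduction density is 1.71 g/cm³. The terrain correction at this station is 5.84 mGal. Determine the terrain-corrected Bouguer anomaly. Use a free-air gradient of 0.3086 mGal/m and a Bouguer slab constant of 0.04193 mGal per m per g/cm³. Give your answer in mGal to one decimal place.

-65.0

Drift-corrected reading = 981883.17 − (-0.364) = 981883.534 mGal
Free-air correction = 0.3086 × 1927.4 = 594.80 mGal
Free-air anomaly = 981883.534 − 982410.97 + (594.80) = 67.364 mGal
Bouguer slab correction = 0.04193 × 1.71 × 1927.4 = 138.20 mGal
Simple Bouguer anomaly = 67.364 − (138.20) = -70.836 mGal
Complete Bouguer anomaly = -70.836 + 5.84 = -64.996 mGal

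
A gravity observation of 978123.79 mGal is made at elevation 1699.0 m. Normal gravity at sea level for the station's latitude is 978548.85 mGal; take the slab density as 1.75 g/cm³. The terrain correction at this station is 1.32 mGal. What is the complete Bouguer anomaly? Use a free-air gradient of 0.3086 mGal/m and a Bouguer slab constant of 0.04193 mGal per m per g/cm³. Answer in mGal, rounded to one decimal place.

Free-air correction = 0.3086 × 1699.0 = 524.31 mGal
Free-air anomaly = 978123.79 − 978548.85 + (524.31) = 99.25 mGal
Bouguer slab correction = 0.04193 × 1.75 × 1699.0 = 124.67 mGal
Simple Bouguer anomaly = 99.25 − (124.67) = -25.42 mGal
Complete Bouguer anomaly = -25.42 + 1.32 = -24.10 mGal

-24.1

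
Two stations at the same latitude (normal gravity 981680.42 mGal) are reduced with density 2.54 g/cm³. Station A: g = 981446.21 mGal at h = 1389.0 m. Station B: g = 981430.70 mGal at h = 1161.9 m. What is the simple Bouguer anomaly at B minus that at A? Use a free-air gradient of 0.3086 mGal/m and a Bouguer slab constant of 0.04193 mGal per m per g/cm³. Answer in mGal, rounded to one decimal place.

-61.4

Δg_SB(A) = 981446.21 − 981680.42 + 0.3086×1389.0 − 0.04193×2.54×1389.0 = 46.50 mGal
Δg_SB(B) = 981430.70 − 981680.42 + 0.3086×1161.9 − 0.04193×2.54×1161.9 = -14.90 mGal
Difference = -14.90 − (46.50) = -61.40 mGal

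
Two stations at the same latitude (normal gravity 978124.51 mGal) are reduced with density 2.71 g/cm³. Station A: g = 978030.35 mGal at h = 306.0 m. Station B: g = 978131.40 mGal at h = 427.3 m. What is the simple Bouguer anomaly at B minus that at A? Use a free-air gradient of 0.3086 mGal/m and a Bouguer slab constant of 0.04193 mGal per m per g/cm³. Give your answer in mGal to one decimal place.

Δg_SB(A) = 978030.35 − 978124.51 + 0.3086×306.0 − 0.04193×2.71×306.0 = -34.50 mGal
Δg_SB(B) = 978131.40 − 978124.51 + 0.3086×427.3 − 0.04193×2.71×427.3 = 90.20 mGal
Difference = 90.20 − (-34.50) = 124.70 mGal

124.7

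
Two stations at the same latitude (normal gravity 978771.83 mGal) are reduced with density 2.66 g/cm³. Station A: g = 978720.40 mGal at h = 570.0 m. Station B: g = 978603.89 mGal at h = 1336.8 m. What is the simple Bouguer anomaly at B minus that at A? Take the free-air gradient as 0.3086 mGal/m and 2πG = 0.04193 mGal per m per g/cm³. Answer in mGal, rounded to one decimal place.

Δg_SB(A) = 978720.40 − 978771.83 + 0.3086×570.0 − 0.04193×2.66×570.0 = 60.90 mGal
Δg_SB(B) = 978603.89 − 978771.83 + 0.3086×1336.8 − 0.04193×2.66×1336.8 = 95.50 mGal
Difference = 95.50 − (60.90) = 34.60 mGal

34.6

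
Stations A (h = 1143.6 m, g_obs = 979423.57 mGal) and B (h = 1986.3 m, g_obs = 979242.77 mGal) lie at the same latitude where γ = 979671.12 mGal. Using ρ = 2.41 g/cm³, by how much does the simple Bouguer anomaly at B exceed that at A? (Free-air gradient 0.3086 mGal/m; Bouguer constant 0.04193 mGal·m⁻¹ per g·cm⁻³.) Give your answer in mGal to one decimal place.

-5.9

Δg_SB(A) = 979423.57 − 979671.12 + 0.3086×1143.6 − 0.04193×2.41×1143.6 = -10.20 mGal
Δg_SB(B) = 979242.77 − 979671.12 + 0.3086×1986.3 − 0.04193×2.41×1986.3 = -16.10 mGal
Difference = -16.10 − (-10.20) = -5.90 mGal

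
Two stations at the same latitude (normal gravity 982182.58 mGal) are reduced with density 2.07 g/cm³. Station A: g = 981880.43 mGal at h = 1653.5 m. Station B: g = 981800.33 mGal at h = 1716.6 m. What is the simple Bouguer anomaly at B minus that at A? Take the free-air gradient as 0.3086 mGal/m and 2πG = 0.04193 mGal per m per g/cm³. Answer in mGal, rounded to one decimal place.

-66.1

Δg_SB(A) = 981880.43 − 982182.58 + 0.3086×1653.5 − 0.04193×2.07×1653.5 = 64.60 mGal
Δg_SB(B) = 981800.33 − 982182.58 + 0.3086×1716.6 − 0.04193×2.07×1716.6 = -1.50 mGal
Difference = -1.50 − (64.60) = -66.10 mGal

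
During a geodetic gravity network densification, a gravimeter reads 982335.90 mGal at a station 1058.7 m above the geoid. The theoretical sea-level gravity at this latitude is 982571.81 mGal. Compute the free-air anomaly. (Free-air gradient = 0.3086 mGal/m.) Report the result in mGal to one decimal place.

Free-air correction = 0.3086 × 1058.7 = 326.71 mGal
Free-air anomaly = 982335.90 − 982571.81 + (326.71) = 90.80 mGal

90.8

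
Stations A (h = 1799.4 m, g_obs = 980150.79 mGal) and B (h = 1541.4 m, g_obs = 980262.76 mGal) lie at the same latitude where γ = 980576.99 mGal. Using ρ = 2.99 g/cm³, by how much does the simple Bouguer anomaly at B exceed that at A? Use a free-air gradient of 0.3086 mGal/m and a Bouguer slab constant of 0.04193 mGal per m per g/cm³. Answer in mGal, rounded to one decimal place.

Δg_SB(A) = 980150.79 − 980576.99 + 0.3086×1799.4 − 0.04193×2.99×1799.4 = -96.50 mGal
Δg_SB(B) = 980262.76 − 980576.99 + 0.3086×1541.4 − 0.04193×2.99×1541.4 = -31.80 mGal
Difference = -31.80 − (-96.50) = 64.70 mGal

64.7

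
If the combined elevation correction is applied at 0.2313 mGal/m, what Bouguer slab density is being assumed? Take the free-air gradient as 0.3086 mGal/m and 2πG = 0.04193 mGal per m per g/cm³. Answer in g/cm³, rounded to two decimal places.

1.84

0.2313 = 0.3086 − 0.04193 × ρ
ρ = (0.3086 − 0.2313) / 0.04193 = 1.84 g/cm³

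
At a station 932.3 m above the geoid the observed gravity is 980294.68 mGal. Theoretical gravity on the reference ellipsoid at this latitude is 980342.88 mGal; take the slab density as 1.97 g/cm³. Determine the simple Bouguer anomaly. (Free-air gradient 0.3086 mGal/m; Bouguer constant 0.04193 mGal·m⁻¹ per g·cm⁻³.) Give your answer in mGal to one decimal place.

162.5

Free-air correction = 0.3086 × 932.3 = 287.71 mGal
Free-air anomaly = 980294.68 − 980342.88 + (287.71) = 239.51 mGal
Bouguer slab correction = 0.04193 × 1.97 × 932.3 = 77.01 mGal
Simple Bouguer anomaly = 239.51 − (77.01) = 162.50 mGal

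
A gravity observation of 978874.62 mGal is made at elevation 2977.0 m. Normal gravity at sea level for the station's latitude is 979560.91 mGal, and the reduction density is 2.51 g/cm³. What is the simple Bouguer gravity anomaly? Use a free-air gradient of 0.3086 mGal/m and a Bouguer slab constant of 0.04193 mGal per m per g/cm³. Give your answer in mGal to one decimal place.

Free-air correction = 0.3086 × 2977.0 = 918.70 mGal
Free-air anomaly = 978874.62 − 979560.91 + (918.70) = 232.41 mGal
Bouguer slab correction = 0.04193 × 2.51 × 2977.0 = 313.31 mGal
Simple Bouguer anomaly = 232.41 − (313.31) = -80.90 mGal

-80.9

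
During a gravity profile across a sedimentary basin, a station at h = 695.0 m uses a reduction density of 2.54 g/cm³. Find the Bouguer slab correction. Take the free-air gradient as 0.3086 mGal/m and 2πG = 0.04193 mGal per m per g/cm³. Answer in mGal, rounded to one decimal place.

Bouguer slab correction = 0.04193 × 2.54 × 695.0 = 74.0 mGal

74.0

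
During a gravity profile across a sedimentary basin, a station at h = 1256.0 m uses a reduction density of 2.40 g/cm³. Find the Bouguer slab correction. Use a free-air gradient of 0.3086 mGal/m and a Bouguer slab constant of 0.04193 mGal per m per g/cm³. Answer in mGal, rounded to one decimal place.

126.4

Bouguer slab correction = 0.04193 × 2.40 × 1256.0 = 126.4 mGal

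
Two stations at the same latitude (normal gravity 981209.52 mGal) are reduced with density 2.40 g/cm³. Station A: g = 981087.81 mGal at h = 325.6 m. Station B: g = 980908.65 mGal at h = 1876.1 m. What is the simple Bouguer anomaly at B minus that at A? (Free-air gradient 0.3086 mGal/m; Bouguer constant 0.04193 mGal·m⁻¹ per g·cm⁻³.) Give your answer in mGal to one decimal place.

143.3

Δg_SB(A) = 981087.81 − 981209.52 + 0.3086×325.6 − 0.04193×2.40×325.6 = -54.00 mGal
Δg_SB(B) = 980908.65 − 981209.52 + 0.3086×1876.1 − 0.04193×2.40×1876.1 = 89.30 mGal
Difference = 89.30 − (-54.00) = 143.30 mGal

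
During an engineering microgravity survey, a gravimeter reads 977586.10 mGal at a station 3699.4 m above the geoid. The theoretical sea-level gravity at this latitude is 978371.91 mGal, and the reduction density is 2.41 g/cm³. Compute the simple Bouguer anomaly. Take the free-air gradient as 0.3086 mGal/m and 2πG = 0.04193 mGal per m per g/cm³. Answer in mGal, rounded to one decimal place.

Free-air correction = 0.3086 × 3699.4 = 1141.63 mGal
Free-air anomaly = 977586.10 − 978371.91 + (1141.63) = 355.82 mGal
Bouguer slab correction = 0.04193 × 2.41 × 3699.4 = 373.83 mGal
Simple Bouguer anomaly = 355.82 − (373.83) = -18.01 mGal

-18.0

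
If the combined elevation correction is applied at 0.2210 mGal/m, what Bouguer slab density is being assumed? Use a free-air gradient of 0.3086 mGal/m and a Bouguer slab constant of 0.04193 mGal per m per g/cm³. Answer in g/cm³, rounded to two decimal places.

0.2210 = 0.3086 − 0.04193 × ρ
ρ = (0.3086 − 0.2210) / 0.04193 = 2.09 g/cm³

2.09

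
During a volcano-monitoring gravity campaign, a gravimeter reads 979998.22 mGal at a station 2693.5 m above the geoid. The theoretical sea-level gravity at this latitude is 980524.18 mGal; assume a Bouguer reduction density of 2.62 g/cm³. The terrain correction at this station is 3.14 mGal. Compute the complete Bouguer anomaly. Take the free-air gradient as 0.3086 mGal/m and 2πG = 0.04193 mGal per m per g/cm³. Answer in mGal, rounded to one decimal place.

Free-air correction = 0.3086 × 2693.5 = 831.21 mGal
Free-air anomaly = 979998.22 − 980524.18 + (831.21) = 305.25 mGal
Bouguer slab correction = 0.04193 × 2.62 × 2693.5 = 295.90 mGal
Simple Bouguer anomaly = 305.25 − (295.90) = 9.35 mGal
Complete Bouguer anomaly = 9.35 + 3.14 = 12.49 mGal

12.5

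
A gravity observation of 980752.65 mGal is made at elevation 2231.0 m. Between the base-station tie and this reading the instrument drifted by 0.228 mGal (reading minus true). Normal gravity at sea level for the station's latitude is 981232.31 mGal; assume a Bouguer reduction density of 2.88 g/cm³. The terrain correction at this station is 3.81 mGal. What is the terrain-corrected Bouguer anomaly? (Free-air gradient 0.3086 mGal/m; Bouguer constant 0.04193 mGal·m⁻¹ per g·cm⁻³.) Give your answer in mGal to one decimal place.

Drift-corrected reading = 980752.65 − (0.228) = 980752.422 mGal
Free-air correction = 0.3086 × 2231.0 = 688.49 mGal
Free-air anomaly = 980752.422 − 981232.31 + (688.49) = 208.602 mGal
Bouguer slab correction = 0.04193 × 2.88 × 2231.0 = 269.41 mGal
Simple Bouguer anomaly = 208.602 − (269.41) = -60.808 mGal
Complete Bouguer anomaly = -60.808 + 3.81 = -56.998 mGal

-57.0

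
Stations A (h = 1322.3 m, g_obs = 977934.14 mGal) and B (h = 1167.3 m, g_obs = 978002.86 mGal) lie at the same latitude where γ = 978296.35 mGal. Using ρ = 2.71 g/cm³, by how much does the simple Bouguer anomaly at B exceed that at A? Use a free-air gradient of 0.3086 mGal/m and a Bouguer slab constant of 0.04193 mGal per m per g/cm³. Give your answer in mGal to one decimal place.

Δg_SB(A) = 977934.14 − 978296.35 + 0.3086×1322.3 − 0.04193×2.71×1322.3 = -104.40 mGal
Δg_SB(B) = 978002.86 − 978296.35 + 0.3086×1167.3 − 0.04193×2.71×1167.3 = -65.90 mGal
Difference = -65.90 − (-104.40) = 38.50 mGal

38.5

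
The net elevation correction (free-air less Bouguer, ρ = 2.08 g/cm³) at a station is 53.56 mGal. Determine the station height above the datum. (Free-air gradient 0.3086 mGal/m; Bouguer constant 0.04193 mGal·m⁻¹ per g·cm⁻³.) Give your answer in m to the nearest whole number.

242

Combined gradient = 0.3086 − 0.04193 × 2.08 = 0.2213856 mGal/m
h = 53.56 / 0.2213856 = 241.93 m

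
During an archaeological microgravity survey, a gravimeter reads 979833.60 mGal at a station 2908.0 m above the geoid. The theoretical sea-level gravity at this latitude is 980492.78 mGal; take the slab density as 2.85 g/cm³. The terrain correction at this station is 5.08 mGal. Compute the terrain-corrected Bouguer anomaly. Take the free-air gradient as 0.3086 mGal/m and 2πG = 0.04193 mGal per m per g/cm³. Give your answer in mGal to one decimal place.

-104.2

Free-air correction = 0.3086 × 2908.0 = 897.41 mGal
Free-air anomaly = 979833.60 − 980492.78 + (897.41) = 238.23 mGal
Bouguer slab correction = 0.04193 × 2.85 × 2908.0 = 347.51 mGal
Simple Bouguer anomaly = 238.23 − (347.51) = -109.28 mGal
Complete Bouguer anomaly = -109.28 + 5.08 = -104.20 mGal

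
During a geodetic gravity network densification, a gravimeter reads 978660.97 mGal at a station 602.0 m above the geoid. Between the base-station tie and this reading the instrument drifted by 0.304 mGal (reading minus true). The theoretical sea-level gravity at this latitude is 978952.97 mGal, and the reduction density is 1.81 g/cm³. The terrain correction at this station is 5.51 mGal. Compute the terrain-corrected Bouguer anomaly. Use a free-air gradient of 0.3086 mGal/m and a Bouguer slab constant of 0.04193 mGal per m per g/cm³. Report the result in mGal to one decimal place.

-146.7

Drift-corrected reading = 978660.97 − (0.304) = 978660.666 mGal
Free-air correction = 0.3086 × 602.0 = 185.78 mGal
Free-air anomaly = 978660.666 − 978952.97 + (185.78) = -106.524 mGal
Bouguer slab correction = 0.04193 × 1.81 × 602.0 = 45.69 mGal
Simple Bouguer anomaly = -106.524 − (45.69) = -152.214 mGal
Complete Bouguer anomaly = -152.214 + 5.51 = -146.704 mGal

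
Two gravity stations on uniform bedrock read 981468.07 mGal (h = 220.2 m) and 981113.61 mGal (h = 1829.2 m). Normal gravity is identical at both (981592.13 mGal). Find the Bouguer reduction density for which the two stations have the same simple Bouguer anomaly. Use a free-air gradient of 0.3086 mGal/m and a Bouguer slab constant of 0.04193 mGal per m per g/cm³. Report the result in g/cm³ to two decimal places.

2.11

Δg_obs = 981113.61 − 981468.07 = -354.46 mGal over Δh = 1829.2 − 220.2 = 1609.0 m
Equal Bouguer anomalies ⇒ Δg_obs + (0.3086 − 0.04193ρ)·Δh = 0
0.3086 − 0.04193ρ = −Δg_obs/Δh = 0.22030
ρ = (0.3086 − 0.22030) / 0.04193 = 2.11 g/cm³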